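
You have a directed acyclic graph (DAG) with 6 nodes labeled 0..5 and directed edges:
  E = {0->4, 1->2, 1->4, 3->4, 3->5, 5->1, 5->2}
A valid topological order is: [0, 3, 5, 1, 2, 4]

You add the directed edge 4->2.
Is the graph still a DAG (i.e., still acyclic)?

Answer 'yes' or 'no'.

Answer: yes

Derivation:
Given toposort: [0, 3, 5, 1, 2, 4]
Position of 4: index 5; position of 2: index 4
New edge 4->2: backward (u after v in old order)
Backward edge: old toposort is now invalid. Check if this creates a cycle.
Does 2 already reach 4? Reachable from 2: [2]. NO -> still a DAG (reorder needed).
Still a DAG? yes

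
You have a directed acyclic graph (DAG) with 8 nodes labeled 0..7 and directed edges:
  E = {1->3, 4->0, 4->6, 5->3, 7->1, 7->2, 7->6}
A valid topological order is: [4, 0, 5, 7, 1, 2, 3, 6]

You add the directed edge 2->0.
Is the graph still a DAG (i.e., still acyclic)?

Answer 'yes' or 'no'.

Given toposort: [4, 0, 5, 7, 1, 2, 3, 6]
Position of 2: index 5; position of 0: index 1
New edge 2->0: backward (u after v in old order)
Backward edge: old toposort is now invalid. Check if this creates a cycle.
Does 0 already reach 2? Reachable from 0: [0]. NO -> still a DAG (reorder needed).
Still a DAG? yes

Answer: yes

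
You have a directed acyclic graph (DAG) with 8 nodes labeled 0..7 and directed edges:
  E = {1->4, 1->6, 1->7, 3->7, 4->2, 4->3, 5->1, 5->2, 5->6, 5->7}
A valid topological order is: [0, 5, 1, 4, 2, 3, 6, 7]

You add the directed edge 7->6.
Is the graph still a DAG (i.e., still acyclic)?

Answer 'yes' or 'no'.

Given toposort: [0, 5, 1, 4, 2, 3, 6, 7]
Position of 7: index 7; position of 6: index 6
New edge 7->6: backward (u after v in old order)
Backward edge: old toposort is now invalid. Check if this creates a cycle.
Does 6 already reach 7? Reachable from 6: [6]. NO -> still a DAG (reorder needed).
Still a DAG? yes

Answer: yes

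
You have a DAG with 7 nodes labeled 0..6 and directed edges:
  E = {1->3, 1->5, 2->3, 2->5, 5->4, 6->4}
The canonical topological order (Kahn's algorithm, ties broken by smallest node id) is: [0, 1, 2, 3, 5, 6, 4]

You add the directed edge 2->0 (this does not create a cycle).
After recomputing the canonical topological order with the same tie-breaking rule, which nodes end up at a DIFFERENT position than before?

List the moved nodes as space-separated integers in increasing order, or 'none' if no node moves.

Old toposort: [0, 1, 2, 3, 5, 6, 4]
Added edge 2->0
Recompute Kahn (smallest-id tiebreak):
  initial in-degrees: [1, 0, 0, 2, 2, 2, 0]
  ready (indeg=0): [1, 2, 6]
  pop 1: indeg[3]->1; indeg[5]->1 | ready=[2, 6] | order so far=[1]
  pop 2: indeg[0]->0; indeg[3]->0; indeg[5]->0 | ready=[0, 3, 5, 6] | order so far=[1, 2]
  pop 0: no out-edges | ready=[3, 5, 6] | order so far=[1, 2, 0]
  pop 3: no out-edges | ready=[5, 6] | order so far=[1, 2, 0, 3]
  pop 5: indeg[4]->1 | ready=[6] | order so far=[1, 2, 0, 3, 5]
  pop 6: indeg[4]->0 | ready=[4] | order so far=[1, 2, 0, 3, 5, 6]
  pop 4: no out-edges | ready=[] | order so far=[1, 2, 0, 3, 5, 6, 4]
New canonical toposort: [1, 2, 0, 3, 5, 6, 4]
Compare positions:
  Node 0: index 0 -> 2 (moved)
  Node 1: index 1 -> 0 (moved)
  Node 2: index 2 -> 1 (moved)
  Node 3: index 3 -> 3 (same)
  Node 4: index 6 -> 6 (same)
  Node 5: index 4 -> 4 (same)
  Node 6: index 5 -> 5 (same)
Nodes that changed position: 0 1 2

Answer: 0 1 2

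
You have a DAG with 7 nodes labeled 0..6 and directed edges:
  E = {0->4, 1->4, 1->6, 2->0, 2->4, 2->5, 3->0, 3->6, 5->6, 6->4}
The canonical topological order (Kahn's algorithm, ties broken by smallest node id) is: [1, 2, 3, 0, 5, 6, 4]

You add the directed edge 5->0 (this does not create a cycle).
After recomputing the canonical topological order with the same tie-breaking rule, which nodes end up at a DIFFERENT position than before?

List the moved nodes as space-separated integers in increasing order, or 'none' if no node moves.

Answer: 0 5

Derivation:
Old toposort: [1, 2, 3, 0, 5, 6, 4]
Added edge 5->0
Recompute Kahn (smallest-id tiebreak):
  initial in-degrees: [3, 0, 0, 0, 4, 1, 3]
  ready (indeg=0): [1, 2, 3]
  pop 1: indeg[4]->3; indeg[6]->2 | ready=[2, 3] | order so far=[1]
  pop 2: indeg[0]->2; indeg[4]->2; indeg[5]->0 | ready=[3, 5] | order so far=[1, 2]
  pop 3: indeg[0]->1; indeg[6]->1 | ready=[5] | order so far=[1, 2, 3]
  pop 5: indeg[0]->0; indeg[6]->0 | ready=[0, 6] | order so far=[1, 2, 3, 5]
  pop 0: indeg[4]->1 | ready=[6] | order so far=[1, 2, 3, 5, 0]
  pop 6: indeg[4]->0 | ready=[4] | order so far=[1, 2, 3, 5, 0, 6]
  pop 4: no out-edges | ready=[] | order so far=[1, 2, 3, 5, 0, 6, 4]
New canonical toposort: [1, 2, 3, 5, 0, 6, 4]
Compare positions:
  Node 0: index 3 -> 4 (moved)
  Node 1: index 0 -> 0 (same)
  Node 2: index 1 -> 1 (same)
  Node 3: index 2 -> 2 (same)
  Node 4: index 6 -> 6 (same)
  Node 5: index 4 -> 3 (moved)
  Node 6: index 5 -> 5 (same)
Nodes that changed position: 0 5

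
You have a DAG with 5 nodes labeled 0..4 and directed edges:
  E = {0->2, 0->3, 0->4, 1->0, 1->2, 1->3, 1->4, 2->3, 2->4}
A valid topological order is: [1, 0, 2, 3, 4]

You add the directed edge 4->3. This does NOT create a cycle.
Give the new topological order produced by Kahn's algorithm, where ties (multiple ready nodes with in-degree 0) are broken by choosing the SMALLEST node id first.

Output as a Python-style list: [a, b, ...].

Answer: [1, 0, 2, 4, 3]

Derivation:
Old toposort: [1, 0, 2, 3, 4]
Added edge: 4->3
Position of 4 (4) > position of 3 (3). Must reorder: 4 must now come before 3.
Run Kahn's algorithm (break ties by smallest node id):
  initial in-degrees: [1, 0, 2, 4, 3]
  ready (indeg=0): [1]
  pop 1: indeg[0]->0; indeg[2]->1; indeg[3]->3; indeg[4]->2 | ready=[0] | order so far=[1]
  pop 0: indeg[2]->0; indeg[3]->2; indeg[4]->1 | ready=[2] | order so far=[1, 0]
  pop 2: indeg[3]->1; indeg[4]->0 | ready=[4] | order so far=[1, 0, 2]
  pop 4: indeg[3]->0 | ready=[3] | order so far=[1, 0, 2, 4]
  pop 3: no out-edges | ready=[] | order so far=[1, 0, 2, 4, 3]
  Result: [1, 0, 2, 4, 3]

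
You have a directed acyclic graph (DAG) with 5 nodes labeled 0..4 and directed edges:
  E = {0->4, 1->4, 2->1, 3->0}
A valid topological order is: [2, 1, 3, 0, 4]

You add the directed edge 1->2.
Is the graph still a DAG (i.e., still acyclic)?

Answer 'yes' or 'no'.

Given toposort: [2, 1, 3, 0, 4]
Position of 1: index 1; position of 2: index 0
New edge 1->2: backward (u after v in old order)
Backward edge: old toposort is now invalid. Check if this creates a cycle.
Does 2 already reach 1? Reachable from 2: [1, 2, 4]. YES -> cycle!
Still a DAG? no

Answer: no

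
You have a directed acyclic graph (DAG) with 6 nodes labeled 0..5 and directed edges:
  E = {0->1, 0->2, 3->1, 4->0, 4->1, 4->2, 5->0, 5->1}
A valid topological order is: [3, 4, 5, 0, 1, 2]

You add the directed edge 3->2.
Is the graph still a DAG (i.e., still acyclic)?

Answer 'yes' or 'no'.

Answer: yes

Derivation:
Given toposort: [3, 4, 5, 0, 1, 2]
Position of 3: index 0; position of 2: index 5
New edge 3->2: forward
Forward edge: respects the existing order. Still a DAG, same toposort still valid.
Still a DAG? yes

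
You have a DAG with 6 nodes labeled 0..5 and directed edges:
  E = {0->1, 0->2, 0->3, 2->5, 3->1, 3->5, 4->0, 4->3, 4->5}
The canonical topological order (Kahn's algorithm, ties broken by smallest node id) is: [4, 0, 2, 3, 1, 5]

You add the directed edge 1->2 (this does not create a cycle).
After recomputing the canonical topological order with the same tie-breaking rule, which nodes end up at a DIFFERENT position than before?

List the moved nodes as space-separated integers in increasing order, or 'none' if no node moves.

Answer: 1 2 3

Derivation:
Old toposort: [4, 0, 2, 3, 1, 5]
Added edge 1->2
Recompute Kahn (smallest-id tiebreak):
  initial in-degrees: [1, 2, 2, 2, 0, 3]
  ready (indeg=0): [4]
  pop 4: indeg[0]->0; indeg[3]->1; indeg[5]->2 | ready=[0] | order so far=[4]
  pop 0: indeg[1]->1; indeg[2]->1; indeg[3]->0 | ready=[3] | order so far=[4, 0]
  pop 3: indeg[1]->0; indeg[5]->1 | ready=[1] | order so far=[4, 0, 3]
  pop 1: indeg[2]->0 | ready=[2] | order so far=[4, 0, 3, 1]
  pop 2: indeg[5]->0 | ready=[5] | order so far=[4, 0, 3, 1, 2]
  pop 5: no out-edges | ready=[] | order so far=[4, 0, 3, 1, 2, 5]
New canonical toposort: [4, 0, 3, 1, 2, 5]
Compare positions:
  Node 0: index 1 -> 1 (same)
  Node 1: index 4 -> 3 (moved)
  Node 2: index 2 -> 4 (moved)
  Node 3: index 3 -> 2 (moved)
  Node 4: index 0 -> 0 (same)
  Node 5: index 5 -> 5 (same)
Nodes that changed position: 1 2 3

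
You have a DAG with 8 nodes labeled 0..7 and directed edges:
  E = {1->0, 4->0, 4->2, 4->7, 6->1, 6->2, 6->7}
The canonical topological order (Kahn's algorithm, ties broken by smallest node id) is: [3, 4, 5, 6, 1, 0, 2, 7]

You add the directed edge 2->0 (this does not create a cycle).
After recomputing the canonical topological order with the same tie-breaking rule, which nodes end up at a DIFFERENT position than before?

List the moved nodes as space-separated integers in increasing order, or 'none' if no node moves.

Answer: 0 2

Derivation:
Old toposort: [3, 4, 5, 6, 1, 0, 2, 7]
Added edge 2->0
Recompute Kahn (smallest-id tiebreak):
  initial in-degrees: [3, 1, 2, 0, 0, 0, 0, 2]
  ready (indeg=0): [3, 4, 5, 6]
  pop 3: no out-edges | ready=[4, 5, 6] | order so far=[3]
  pop 4: indeg[0]->2; indeg[2]->1; indeg[7]->1 | ready=[5, 6] | order so far=[3, 4]
  pop 5: no out-edges | ready=[6] | order so far=[3, 4, 5]
  pop 6: indeg[1]->0; indeg[2]->0; indeg[7]->0 | ready=[1, 2, 7] | order so far=[3, 4, 5, 6]
  pop 1: indeg[0]->1 | ready=[2, 7] | order so far=[3, 4, 5, 6, 1]
  pop 2: indeg[0]->0 | ready=[0, 7] | order so far=[3, 4, 5, 6, 1, 2]
  pop 0: no out-edges | ready=[7] | order so far=[3, 4, 5, 6, 1, 2, 0]
  pop 7: no out-edges | ready=[] | order so far=[3, 4, 5, 6, 1, 2, 0, 7]
New canonical toposort: [3, 4, 5, 6, 1, 2, 0, 7]
Compare positions:
  Node 0: index 5 -> 6 (moved)
  Node 1: index 4 -> 4 (same)
  Node 2: index 6 -> 5 (moved)
  Node 3: index 0 -> 0 (same)
  Node 4: index 1 -> 1 (same)
  Node 5: index 2 -> 2 (same)
  Node 6: index 3 -> 3 (same)
  Node 7: index 7 -> 7 (same)
Nodes that changed position: 0 2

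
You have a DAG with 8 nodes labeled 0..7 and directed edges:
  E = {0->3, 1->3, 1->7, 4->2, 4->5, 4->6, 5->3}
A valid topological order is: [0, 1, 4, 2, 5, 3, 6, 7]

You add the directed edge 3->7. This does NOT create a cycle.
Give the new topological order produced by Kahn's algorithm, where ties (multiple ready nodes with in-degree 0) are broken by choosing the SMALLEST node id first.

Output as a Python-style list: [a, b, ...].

Old toposort: [0, 1, 4, 2, 5, 3, 6, 7]
Added edge: 3->7
Position of 3 (5) < position of 7 (7). Old order still valid.
Run Kahn's algorithm (break ties by smallest node id):
  initial in-degrees: [0, 0, 1, 3, 0, 1, 1, 2]
  ready (indeg=0): [0, 1, 4]
  pop 0: indeg[3]->2 | ready=[1, 4] | order so far=[0]
  pop 1: indeg[3]->1; indeg[7]->1 | ready=[4] | order so far=[0, 1]
  pop 4: indeg[2]->0; indeg[5]->0; indeg[6]->0 | ready=[2, 5, 6] | order so far=[0, 1, 4]
  pop 2: no out-edges | ready=[5, 6] | order so far=[0, 1, 4, 2]
  pop 5: indeg[3]->0 | ready=[3, 6] | order so far=[0, 1, 4, 2, 5]
  pop 3: indeg[7]->0 | ready=[6, 7] | order so far=[0, 1, 4, 2, 5, 3]
  pop 6: no out-edges | ready=[7] | order so far=[0, 1, 4, 2, 5, 3, 6]
  pop 7: no out-edges | ready=[] | order so far=[0, 1, 4, 2, 5, 3, 6, 7]
  Result: [0, 1, 4, 2, 5, 3, 6, 7]

Answer: [0, 1, 4, 2, 5, 3, 6, 7]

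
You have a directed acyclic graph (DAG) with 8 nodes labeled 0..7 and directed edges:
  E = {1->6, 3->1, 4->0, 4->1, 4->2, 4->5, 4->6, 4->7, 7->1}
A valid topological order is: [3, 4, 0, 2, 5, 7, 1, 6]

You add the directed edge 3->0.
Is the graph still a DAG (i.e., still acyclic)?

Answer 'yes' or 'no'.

Answer: yes

Derivation:
Given toposort: [3, 4, 0, 2, 5, 7, 1, 6]
Position of 3: index 0; position of 0: index 2
New edge 3->0: forward
Forward edge: respects the existing order. Still a DAG, same toposort still valid.
Still a DAG? yes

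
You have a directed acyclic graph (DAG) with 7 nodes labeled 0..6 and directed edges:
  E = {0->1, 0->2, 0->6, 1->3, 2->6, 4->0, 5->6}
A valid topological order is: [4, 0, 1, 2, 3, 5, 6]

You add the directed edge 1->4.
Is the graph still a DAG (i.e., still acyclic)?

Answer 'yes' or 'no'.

Answer: no

Derivation:
Given toposort: [4, 0, 1, 2, 3, 5, 6]
Position of 1: index 2; position of 4: index 0
New edge 1->4: backward (u after v in old order)
Backward edge: old toposort is now invalid. Check if this creates a cycle.
Does 4 already reach 1? Reachable from 4: [0, 1, 2, 3, 4, 6]. YES -> cycle!
Still a DAG? no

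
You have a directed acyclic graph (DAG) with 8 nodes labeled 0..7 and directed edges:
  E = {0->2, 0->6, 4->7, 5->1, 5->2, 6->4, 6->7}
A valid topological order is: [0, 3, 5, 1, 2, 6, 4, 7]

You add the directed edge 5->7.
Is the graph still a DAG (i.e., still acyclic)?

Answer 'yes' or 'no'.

Answer: yes

Derivation:
Given toposort: [0, 3, 5, 1, 2, 6, 4, 7]
Position of 5: index 2; position of 7: index 7
New edge 5->7: forward
Forward edge: respects the existing order. Still a DAG, same toposort still valid.
Still a DAG? yes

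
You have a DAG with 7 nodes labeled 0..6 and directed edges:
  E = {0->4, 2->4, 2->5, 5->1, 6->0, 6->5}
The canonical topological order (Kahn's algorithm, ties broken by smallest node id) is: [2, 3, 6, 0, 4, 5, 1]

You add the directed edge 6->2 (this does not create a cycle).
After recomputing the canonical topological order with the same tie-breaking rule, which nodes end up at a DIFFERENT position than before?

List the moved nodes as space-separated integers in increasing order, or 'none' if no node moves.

Old toposort: [2, 3, 6, 0, 4, 5, 1]
Added edge 6->2
Recompute Kahn (smallest-id tiebreak):
  initial in-degrees: [1, 1, 1, 0, 2, 2, 0]
  ready (indeg=0): [3, 6]
  pop 3: no out-edges | ready=[6] | order so far=[3]
  pop 6: indeg[0]->0; indeg[2]->0; indeg[5]->1 | ready=[0, 2] | order so far=[3, 6]
  pop 0: indeg[4]->1 | ready=[2] | order so far=[3, 6, 0]
  pop 2: indeg[4]->0; indeg[5]->0 | ready=[4, 5] | order so far=[3, 6, 0, 2]
  pop 4: no out-edges | ready=[5] | order so far=[3, 6, 0, 2, 4]
  pop 5: indeg[1]->0 | ready=[1] | order so far=[3, 6, 0, 2, 4, 5]
  pop 1: no out-edges | ready=[] | order so far=[3, 6, 0, 2, 4, 5, 1]
New canonical toposort: [3, 6, 0, 2, 4, 5, 1]
Compare positions:
  Node 0: index 3 -> 2 (moved)
  Node 1: index 6 -> 6 (same)
  Node 2: index 0 -> 3 (moved)
  Node 3: index 1 -> 0 (moved)
  Node 4: index 4 -> 4 (same)
  Node 5: index 5 -> 5 (same)
  Node 6: index 2 -> 1 (moved)
Nodes that changed position: 0 2 3 6

Answer: 0 2 3 6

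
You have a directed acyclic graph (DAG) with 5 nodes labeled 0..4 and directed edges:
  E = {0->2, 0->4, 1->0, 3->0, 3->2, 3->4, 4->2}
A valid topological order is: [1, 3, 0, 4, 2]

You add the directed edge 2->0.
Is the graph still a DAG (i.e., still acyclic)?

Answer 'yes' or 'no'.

Answer: no

Derivation:
Given toposort: [1, 3, 0, 4, 2]
Position of 2: index 4; position of 0: index 2
New edge 2->0: backward (u after v in old order)
Backward edge: old toposort is now invalid. Check if this creates a cycle.
Does 0 already reach 2? Reachable from 0: [0, 2, 4]. YES -> cycle!
Still a DAG? no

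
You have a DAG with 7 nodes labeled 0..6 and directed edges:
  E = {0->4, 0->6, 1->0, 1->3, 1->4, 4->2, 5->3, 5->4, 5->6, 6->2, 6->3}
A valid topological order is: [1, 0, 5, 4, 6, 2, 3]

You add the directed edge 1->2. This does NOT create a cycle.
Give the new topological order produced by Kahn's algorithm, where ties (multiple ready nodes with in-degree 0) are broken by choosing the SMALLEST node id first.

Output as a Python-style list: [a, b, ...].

Answer: [1, 0, 5, 4, 6, 2, 3]

Derivation:
Old toposort: [1, 0, 5, 4, 6, 2, 3]
Added edge: 1->2
Position of 1 (0) < position of 2 (5). Old order still valid.
Run Kahn's algorithm (break ties by smallest node id):
  initial in-degrees: [1, 0, 3, 3, 3, 0, 2]
  ready (indeg=0): [1, 5]
  pop 1: indeg[0]->0; indeg[2]->2; indeg[3]->2; indeg[4]->2 | ready=[0, 5] | order so far=[1]
  pop 0: indeg[4]->1; indeg[6]->1 | ready=[5] | order so far=[1, 0]
  pop 5: indeg[3]->1; indeg[4]->0; indeg[6]->0 | ready=[4, 6] | order so far=[1, 0, 5]
  pop 4: indeg[2]->1 | ready=[6] | order so far=[1, 0, 5, 4]
  pop 6: indeg[2]->0; indeg[3]->0 | ready=[2, 3] | order so far=[1, 0, 5, 4, 6]
  pop 2: no out-edges | ready=[3] | order so far=[1, 0, 5, 4, 6, 2]
  pop 3: no out-edges | ready=[] | order so far=[1, 0, 5, 4, 6, 2, 3]
  Result: [1, 0, 5, 4, 6, 2, 3]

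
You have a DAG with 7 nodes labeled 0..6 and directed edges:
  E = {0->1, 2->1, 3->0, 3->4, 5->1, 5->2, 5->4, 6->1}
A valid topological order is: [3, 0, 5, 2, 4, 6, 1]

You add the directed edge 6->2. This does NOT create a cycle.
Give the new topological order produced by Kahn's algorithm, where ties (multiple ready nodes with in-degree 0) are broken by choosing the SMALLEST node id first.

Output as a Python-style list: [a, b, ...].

Answer: [3, 0, 5, 4, 6, 2, 1]

Derivation:
Old toposort: [3, 0, 5, 2, 4, 6, 1]
Added edge: 6->2
Position of 6 (5) > position of 2 (3). Must reorder: 6 must now come before 2.
Run Kahn's algorithm (break ties by smallest node id):
  initial in-degrees: [1, 4, 2, 0, 2, 0, 0]
  ready (indeg=0): [3, 5, 6]
  pop 3: indeg[0]->0; indeg[4]->1 | ready=[0, 5, 6] | order so far=[3]
  pop 0: indeg[1]->3 | ready=[5, 6] | order so far=[3, 0]
  pop 5: indeg[1]->2; indeg[2]->1; indeg[4]->0 | ready=[4, 6] | order so far=[3, 0, 5]
  pop 4: no out-edges | ready=[6] | order so far=[3, 0, 5, 4]
  pop 6: indeg[1]->1; indeg[2]->0 | ready=[2] | order so far=[3, 0, 5, 4, 6]
  pop 2: indeg[1]->0 | ready=[1] | order so far=[3, 0, 5, 4, 6, 2]
  pop 1: no out-edges | ready=[] | order so far=[3, 0, 5, 4, 6, 2, 1]
  Result: [3, 0, 5, 4, 6, 2, 1]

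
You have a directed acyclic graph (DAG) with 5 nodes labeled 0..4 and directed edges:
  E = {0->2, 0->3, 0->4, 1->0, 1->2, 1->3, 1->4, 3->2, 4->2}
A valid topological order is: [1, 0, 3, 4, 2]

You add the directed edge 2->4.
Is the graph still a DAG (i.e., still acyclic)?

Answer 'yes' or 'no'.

Given toposort: [1, 0, 3, 4, 2]
Position of 2: index 4; position of 4: index 3
New edge 2->4: backward (u after v in old order)
Backward edge: old toposort is now invalid. Check if this creates a cycle.
Does 4 already reach 2? Reachable from 4: [2, 4]. YES -> cycle!
Still a DAG? no

Answer: no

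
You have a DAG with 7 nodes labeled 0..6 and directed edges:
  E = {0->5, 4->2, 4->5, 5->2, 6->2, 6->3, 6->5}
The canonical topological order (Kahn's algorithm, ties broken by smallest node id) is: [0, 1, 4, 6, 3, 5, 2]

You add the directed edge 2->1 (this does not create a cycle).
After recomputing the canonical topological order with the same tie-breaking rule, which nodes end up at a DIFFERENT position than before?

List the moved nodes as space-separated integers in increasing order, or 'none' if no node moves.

Answer: 1 2 3 4 5 6

Derivation:
Old toposort: [0, 1, 4, 6, 3, 5, 2]
Added edge 2->1
Recompute Kahn (smallest-id tiebreak):
  initial in-degrees: [0, 1, 3, 1, 0, 3, 0]
  ready (indeg=0): [0, 4, 6]
  pop 0: indeg[5]->2 | ready=[4, 6] | order so far=[0]
  pop 4: indeg[2]->2; indeg[5]->1 | ready=[6] | order so far=[0, 4]
  pop 6: indeg[2]->1; indeg[3]->0; indeg[5]->0 | ready=[3, 5] | order so far=[0, 4, 6]
  pop 3: no out-edges | ready=[5] | order so far=[0, 4, 6, 3]
  pop 5: indeg[2]->0 | ready=[2] | order so far=[0, 4, 6, 3, 5]
  pop 2: indeg[1]->0 | ready=[1] | order so far=[0, 4, 6, 3, 5, 2]
  pop 1: no out-edges | ready=[] | order so far=[0, 4, 6, 3, 5, 2, 1]
New canonical toposort: [0, 4, 6, 3, 5, 2, 1]
Compare positions:
  Node 0: index 0 -> 0 (same)
  Node 1: index 1 -> 6 (moved)
  Node 2: index 6 -> 5 (moved)
  Node 3: index 4 -> 3 (moved)
  Node 4: index 2 -> 1 (moved)
  Node 5: index 5 -> 4 (moved)
  Node 6: index 3 -> 2 (moved)
Nodes that changed position: 1 2 3 4 5 6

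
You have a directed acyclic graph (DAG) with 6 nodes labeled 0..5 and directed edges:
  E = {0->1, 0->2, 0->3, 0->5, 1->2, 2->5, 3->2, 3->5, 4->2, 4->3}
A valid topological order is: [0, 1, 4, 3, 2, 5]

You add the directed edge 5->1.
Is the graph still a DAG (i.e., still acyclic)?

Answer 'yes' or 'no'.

Answer: no

Derivation:
Given toposort: [0, 1, 4, 3, 2, 5]
Position of 5: index 5; position of 1: index 1
New edge 5->1: backward (u after v in old order)
Backward edge: old toposort is now invalid. Check if this creates a cycle.
Does 1 already reach 5? Reachable from 1: [1, 2, 5]. YES -> cycle!
Still a DAG? no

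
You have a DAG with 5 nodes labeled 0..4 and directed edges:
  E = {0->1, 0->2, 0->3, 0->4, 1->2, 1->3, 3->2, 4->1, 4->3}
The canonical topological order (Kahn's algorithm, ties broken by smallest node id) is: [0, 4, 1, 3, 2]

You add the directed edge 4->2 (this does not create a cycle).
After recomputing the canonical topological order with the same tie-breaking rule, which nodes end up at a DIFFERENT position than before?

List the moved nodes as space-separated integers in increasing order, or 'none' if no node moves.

Answer: none

Derivation:
Old toposort: [0, 4, 1, 3, 2]
Added edge 4->2
Recompute Kahn (smallest-id tiebreak):
  initial in-degrees: [0, 2, 4, 3, 1]
  ready (indeg=0): [0]
  pop 0: indeg[1]->1; indeg[2]->3; indeg[3]->2; indeg[4]->0 | ready=[4] | order so far=[0]
  pop 4: indeg[1]->0; indeg[2]->2; indeg[3]->1 | ready=[1] | order so far=[0, 4]
  pop 1: indeg[2]->1; indeg[3]->0 | ready=[3] | order so far=[0, 4, 1]
  pop 3: indeg[2]->0 | ready=[2] | order so far=[0, 4, 1, 3]
  pop 2: no out-edges | ready=[] | order so far=[0, 4, 1, 3, 2]
New canonical toposort: [0, 4, 1, 3, 2]
Compare positions:
  Node 0: index 0 -> 0 (same)
  Node 1: index 2 -> 2 (same)
  Node 2: index 4 -> 4 (same)
  Node 3: index 3 -> 3 (same)
  Node 4: index 1 -> 1 (same)
Nodes that changed position: none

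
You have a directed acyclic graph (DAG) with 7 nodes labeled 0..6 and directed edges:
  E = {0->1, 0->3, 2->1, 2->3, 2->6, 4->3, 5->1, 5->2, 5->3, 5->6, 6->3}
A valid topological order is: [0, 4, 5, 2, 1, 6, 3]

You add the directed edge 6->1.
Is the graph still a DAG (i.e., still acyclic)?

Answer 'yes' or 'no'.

Answer: yes

Derivation:
Given toposort: [0, 4, 5, 2, 1, 6, 3]
Position of 6: index 5; position of 1: index 4
New edge 6->1: backward (u after v in old order)
Backward edge: old toposort is now invalid. Check if this creates a cycle.
Does 1 already reach 6? Reachable from 1: [1]. NO -> still a DAG (reorder needed).
Still a DAG? yes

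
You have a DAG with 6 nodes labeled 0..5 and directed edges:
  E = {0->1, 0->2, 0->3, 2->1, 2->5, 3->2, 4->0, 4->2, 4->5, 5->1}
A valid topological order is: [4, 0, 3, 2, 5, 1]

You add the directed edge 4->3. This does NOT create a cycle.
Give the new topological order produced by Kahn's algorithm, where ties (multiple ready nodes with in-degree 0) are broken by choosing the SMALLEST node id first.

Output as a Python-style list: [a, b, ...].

Old toposort: [4, 0, 3, 2, 5, 1]
Added edge: 4->3
Position of 4 (0) < position of 3 (2). Old order still valid.
Run Kahn's algorithm (break ties by smallest node id):
  initial in-degrees: [1, 3, 3, 2, 0, 2]
  ready (indeg=0): [4]
  pop 4: indeg[0]->0; indeg[2]->2; indeg[3]->1; indeg[5]->1 | ready=[0] | order so far=[4]
  pop 0: indeg[1]->2; indeg[2]->1; indeg[3]->0 | ready=[3] | order so far=[4, 0]
  pop 3: indeg[2]->0 | ready=[2] | order so far=[4, 0, 3]
  pop 2: indeg[1]->1; indeg[5]->0 | ready=[5] | order so far=[4, 0, 3, 2]
  pop 5: indeg[1]->0 | ready=[1] | order so far=[4, 0, 3, 2, 5]
  pop 1: no out-edges | ready=[] | order so far=[4, 0, 3, 2, 5, 1]
  Result: [4, 0, 3, 2, 5, 1]

Answer: [4, 0, 3, 2, 5, 1]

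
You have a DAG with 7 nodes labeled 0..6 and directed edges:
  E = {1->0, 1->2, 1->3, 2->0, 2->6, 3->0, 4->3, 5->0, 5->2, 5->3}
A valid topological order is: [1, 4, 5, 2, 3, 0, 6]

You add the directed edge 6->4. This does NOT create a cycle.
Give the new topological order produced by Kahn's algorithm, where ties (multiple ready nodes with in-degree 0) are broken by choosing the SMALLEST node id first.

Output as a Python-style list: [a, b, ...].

Answer: [1, 5, 2, 6, 4, 3, 0]

Derivation:
Old toposort: [1, 4, 5, 2, 3, 0, 6]
Added edge: 6->4
Position of 6 (6) > position of 4 (1). Must reorder: 6 must now come before 4.
Run Kahn's algorithm (break ties by smallest node id):
  initial in-degrees: [4, 0, 2, 3, 1, 0, 1]
  ready (indeg=0): [1, 5]
  pop 1: indeg[0]->3; indeg[2]->1; indeg[3]->2 | ready=[5] | order so far=[1]
  pop 5: indeg[0]->2; indeg[2]->0; indeg[3]->1 | ready=[2] | order so far=[1, 5]
  pop 2: indeg[0]->1; indeg[6]->0 | ready=[6] | order so far=[1, 5, 2]
  pop 6: indeg[4]->0 | ready=[4] | order so far=[1, 5, 2, 6]
  pop 4: indeg[3]->0 | ready=[3] | order so far=[1, 5, 2, 6, 4]
  pop 3: indeg[0]->0 | ready=[0] | order so far=[1, 5, 2, 6, 4, 3]
  pop 0: no out-edges | ready=[] | order so far=[1, 5, 2, 6, 4, 3, 0]
  Result: [1, 5, 2, 6, 4, 3, 0]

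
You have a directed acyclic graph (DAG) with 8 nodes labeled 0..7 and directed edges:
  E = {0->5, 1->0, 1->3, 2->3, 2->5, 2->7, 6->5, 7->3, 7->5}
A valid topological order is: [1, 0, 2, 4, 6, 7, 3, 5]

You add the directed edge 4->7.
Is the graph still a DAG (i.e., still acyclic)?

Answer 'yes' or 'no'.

Answer: yes

Derivation:
Given toposort: [1, 0, 2, 4, 6, 7, 3, 5]
Position of 4: index 3; position of 7: index 5
New edge 4->7: forward
Forward edge: respects the existing order. Still a DAG, same toposort still valid.
Still a DAG? yes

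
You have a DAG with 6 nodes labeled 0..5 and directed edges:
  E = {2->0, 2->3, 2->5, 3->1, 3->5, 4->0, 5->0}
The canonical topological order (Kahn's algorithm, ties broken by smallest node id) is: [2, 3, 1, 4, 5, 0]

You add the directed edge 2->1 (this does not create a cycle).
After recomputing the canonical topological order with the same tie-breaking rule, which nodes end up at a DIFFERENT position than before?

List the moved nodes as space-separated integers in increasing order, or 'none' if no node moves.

Old toposort: [2, 3, 1, 4, 5, 0]
Added edge 2->1
Recompute Kahn (smallest-id tiebreak):
  initial in-degrees: [3, 2, 0, 1, 0, 2]
  ready (indeg=0): [2, 4]
  pop 2: indeg[0]->2; indeg[1]->1; indeg[3]->0; indeg[5]->1 | ready=[3, 4] | order so far=[2]
  pop 3: indeg[1]->0; indeg[5]->0 | ready=[1, 4, 5] | order so far=[2, 3]
  pop 1: no out-edges | ready=[4, 5] | order so far=[2, 3, 1]
  pop 4: indeg[0]->1 | ready=[5] | order so far=[2, 3, 1, 4]
  pop 5: indeg[0]->0 | ready=[0] | order so far=[2, 3, 1, 4, 5]
  pop 0: no out-edges | ready=[] | order so far=[2, 3, 1, 4, 5, 0]
New canonical toposort: [2, 3, 1, 4, 5, 0]
Compare positions:
  Node 0: index 5 -> 5 (same)
  Node 1: index 2 -> 2 (same)
  Node 2: index 0 -> 0 (same)
  Node 3: index 1 -> 1 (same)
  Node 4: index 3 -> 3 (same)
  Node 5: index 4 -> 4 (same)
Nodes that changed position: none

Answer: none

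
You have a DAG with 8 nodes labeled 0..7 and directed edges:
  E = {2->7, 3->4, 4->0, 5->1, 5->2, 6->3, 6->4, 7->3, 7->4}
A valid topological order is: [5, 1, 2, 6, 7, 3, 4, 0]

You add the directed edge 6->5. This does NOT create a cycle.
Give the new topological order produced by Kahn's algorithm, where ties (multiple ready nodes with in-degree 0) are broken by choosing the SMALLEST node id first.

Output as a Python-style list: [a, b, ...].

Answer: [6, 5, 1, 2, 7, 3, 4, 0]

Derivation:
Old toposort: [5, 1, 2, 6, 7, 3, 4, 0]
Added edge: 6->5
Position of 6 (3) > position of 5 (0). Must reorder: 6 must now come before 5.
Run Kahn's algorithm (break ties by smallest node id):
  initial in-degrees: [1, 1, 1, 2, 3, 1, 0, 1]
  ready (indeg=0): [6]
  pop 6: indeg[3]->1; indeg[4]->2; indeg[5]->0 | ready=[5] | order so far=[6]
  pop 5: indeg[1]->0; indeg[2]->0 | ready=[1, 2] | order so far=[6, 5]
  pop 1: no out-edges | ready=[2] | order so far=[6, 5, 1]
  pop 2: indeg[7]->0 | ready=[7] | order so far=[6, 5, 1, 2]
  pop 7: indeg[3]->0; indeg[4]->1 | ready=[3] | order so far=[6, 5, 1, 2, 7]
  pop 3: indeg[4]->0 | ready=[4] | order so far=[6, 5, 1, 2, 7, 3]
  pop 4: indeg[0]->0 | ready=[0] | order so far=[6, 5, 1, 2, 7, 3, 4]
  pop 0: no out-edges | ready=[] | order so far=[6, 5, 1, 2, 7, 3, 4, 0]
  Result: [6, 5, 1, 2, 7, 3, 4, 0]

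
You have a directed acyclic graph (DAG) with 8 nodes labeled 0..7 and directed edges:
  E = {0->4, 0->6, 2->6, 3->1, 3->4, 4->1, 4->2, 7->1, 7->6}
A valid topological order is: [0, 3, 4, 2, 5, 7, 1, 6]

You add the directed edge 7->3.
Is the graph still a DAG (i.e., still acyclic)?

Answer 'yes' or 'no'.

Given toposort: [0, 3, 4, 2, 5, 7, 1, 6]
Position of 7: index 5; position of 3: index 1
New edge 7->3: backward (u after v in old order)
Backward edge: old toposort is now invalid. Check if this creates a cycle.
Does 3 already reach 7? Reachable from 3: [1, 2, 3, 4, 6]. NO -> still a DAG (reorder needed).
Still a DAG? yes

Answer: yes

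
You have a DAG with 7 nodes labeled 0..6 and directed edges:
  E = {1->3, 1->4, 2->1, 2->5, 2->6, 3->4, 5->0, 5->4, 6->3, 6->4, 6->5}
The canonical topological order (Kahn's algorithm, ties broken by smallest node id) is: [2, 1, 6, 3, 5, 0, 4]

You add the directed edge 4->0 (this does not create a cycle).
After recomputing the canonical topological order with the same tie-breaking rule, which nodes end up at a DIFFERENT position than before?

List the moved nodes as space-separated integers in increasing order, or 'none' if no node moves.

Answer: 0 4

Derivation:
Old toposort: [2, 1, 6, 3, 5, 0, 4]
Added edge 4->0
Recompute Kahn (smallest-id tiebreak):
  initial in-degrees: [2, 1, 0, 2, 4, 2, 1]
  ready (indeg=0): [2]
  pop 2: indeg[1]->0; indeg[5]->1; indeg[6]->0 | ready=[1, 6] | order so far=[2]
  pop 1: indeg[3]->1; indeg[4]->3 | ready=[6] | order so far=[2, 1]
  pop 6: indeg[3]->0; indeg[4]->2; indeg[5]->0 | ready=[3, 5] | order so far=[2, 1, 6]
  pop 3: indeg[4]->1 | ready=[5] | order so far=[2, 1, 6, 3]
  pop 5: indeg[0]->1; indeg[4]->0 | ready=[4] | order so far=[2, 1, 6, 3, 5]
  pop 4: indeg[0]->0 | ready=[0] | order so far=[2, 1, 6, 3, 5, 4]
  pop 0: no out-edges | ready=[] | order so far=[2, 1, 6, 3, 5, 4, 0]
New canonical toposort: [2, 1, 6, 3, 5, 4, 0]
Compare positions:
  Node 0: index 5 -> 6 (moved)
  Node 1: index 1 -> 1 (same)
  Node 2: index 0 -> 0 (same)
  Node 3: index 3 -> 3 (same)
  Node 4: index 6 -> 5 (moved)
  Node 5: index 4 -> 4 (same)
  Node 6: index 2 -> 2 (same)
Nodes that changed position: 0 4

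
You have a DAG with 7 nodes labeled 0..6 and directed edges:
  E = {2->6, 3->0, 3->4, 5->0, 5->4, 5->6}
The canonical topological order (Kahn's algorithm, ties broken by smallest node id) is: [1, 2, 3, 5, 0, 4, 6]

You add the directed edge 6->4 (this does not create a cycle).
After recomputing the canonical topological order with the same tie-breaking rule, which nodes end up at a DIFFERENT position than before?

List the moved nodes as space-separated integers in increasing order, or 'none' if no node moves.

Answer: 4 6

Derivation:
Old toposort: [1, 2, 3, 5, 0, 4, 6]
Added edge 6->4
Recompute Kahn (smallest-id tiebreak):
  initial in-degrees: [2, 0, 0, 0, 3, 0, 2]
  ready (indeg=0): [1, 2, 3, 5]
  pop 1: no out-edges | ready=[2, 3, 5] | order so far=[1]
  pop 2: indeg[6]->1 | ready=[3, 5] | order so far=[1, 2]
  pop 3: indeg[0]->1; indeg[4]->2 | ready=[5] | order so far=[1, 2, 3]
  pop 5: indeg[0]->0; indeg[4]->1; indeg[6]->0 | ready=[0, 6] | order so far=[1, 2, 3, 5]
  pop 0: no out-edges | ready=[6] | order so far=[1, 2, 3, 5, 0]
  pop 6: indeg[4]->0 | ready=[4] | order so far=[1, 2, 3, 5, 0, 6]
  pop 4: no out-edges | ready=[] | order so far=[1, 2, 3, 5, 0, 6, 4]
New canonical toposort: [1, 2, 3, 5, 0, 6, 4]
Compare positions:
  Node 0: index 4 -> 4 (same)
  Node 1: index 0 -> 0 (same)
  Node 2: index 1 -> 1 (same)
  Node 3: index 2 -> 2 (same)
  Node 4: index 5 -> 6 (moved)
  Node 5: index 3 -> 3 (same)
  Node 6: index 6 -> 5 (moved)
Nodes that changed position: 4 6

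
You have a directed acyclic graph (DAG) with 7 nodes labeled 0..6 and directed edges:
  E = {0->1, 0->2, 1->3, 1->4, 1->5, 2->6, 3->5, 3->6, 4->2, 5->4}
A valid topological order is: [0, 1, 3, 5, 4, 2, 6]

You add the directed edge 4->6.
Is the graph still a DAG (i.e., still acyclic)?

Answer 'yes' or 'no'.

Answer: yes

Derivation:
Given toposort: [0, 1, 3, 5, 4, 2, 6]
Position of 4: index 4; position of 6: index 6
New edge 4->6: forward
Forward edge: respects the existing order. Still a DAG, same toposort still valid.
Still a DAG? yes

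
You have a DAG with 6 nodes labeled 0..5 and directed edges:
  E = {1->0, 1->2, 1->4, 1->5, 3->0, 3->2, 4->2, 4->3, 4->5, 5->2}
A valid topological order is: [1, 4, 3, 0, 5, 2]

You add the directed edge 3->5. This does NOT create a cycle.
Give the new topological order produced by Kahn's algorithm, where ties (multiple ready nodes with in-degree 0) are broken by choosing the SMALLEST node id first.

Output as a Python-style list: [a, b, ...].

Old toposort: [1, 4, 3, 0, 5, 2]
Added edge: 3->5
Position of 3 (2) < position of 5 (4). Old order still valid.
Run Kahn's algorithm (break ties by smallest node id):
  initial in-degrees: [2, 0, 4, 1, 1, 3]
  ready (indeg=0): [1]
  pop 1: indeg[0]->1; indeg[2]->3; indeg[4]->0; indeg[5]->2 | ready=[4] | order so far=[1]
  pop 4: indeg[2]->2; indeg[3]->0; indeg[5]->1 | ready=[3] | order so far=[1, 4]
  pop 3: indeg[0]->0; indeg[2]->1; indeg[5]->0 | ready=[0, 5] | order so far=[1, 4, 3]
  pop 0: no out-edges | ready=[5] | order so far=[1, 4, 3, 0]
  pop 5: indeg[2]->0 | ready=[2] | order so far=[1, 4, 3, 0, 5]
  pop 2: no out-edges | ready=[] | order so far=[1, 4, 3, 0, 5, 2]
  Result: [1, 4, 3, 0, 5, 2]

Answer: [1, 4, 3, 0, 5, 2]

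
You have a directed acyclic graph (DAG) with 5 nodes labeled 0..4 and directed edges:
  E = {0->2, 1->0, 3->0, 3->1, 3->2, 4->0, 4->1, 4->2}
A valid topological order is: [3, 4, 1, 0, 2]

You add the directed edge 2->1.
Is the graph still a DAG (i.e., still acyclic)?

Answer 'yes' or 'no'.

Answer: no

Derivation:
Given toposort: [3, 4, 1, 0, 2]
Position of 2: index 4; position of 1: index 2
New edge 2->1: backward (u after v in old order)
Backward edge: old toposort is now invalid. Check if this creates a cycle.
Does 1 already reach 2? Reachable from 1: [0, 1, 2]. YES -> cycle!
Still a DAG? no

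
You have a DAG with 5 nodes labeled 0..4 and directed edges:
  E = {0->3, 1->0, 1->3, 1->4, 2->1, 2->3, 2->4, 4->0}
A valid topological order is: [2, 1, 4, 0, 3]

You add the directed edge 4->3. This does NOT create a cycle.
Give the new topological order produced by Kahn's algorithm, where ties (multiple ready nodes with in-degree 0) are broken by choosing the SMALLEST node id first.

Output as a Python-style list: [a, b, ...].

Answer: [2, 1, 4, 0, 3]

Derivation:
Old toposort: [2, 1, 4, 0, 3]
Added edge: 4->3
Position of 4 (2) < position of 3 (4). Old order still valid.
Run Kahn's algorithm (break ties by smallest node id):
  initial in-degrees: [2, 1, 0, 4, 2]
  ready (indeg=0): [2]
  pop 2: indeg[1]->0; indeg[3]->3; indeg[4]->1 | ready=[1] | order so far=[2]
  pop 1: indeg[0]->1; indeg[3]->2; indeg[4]->0 | ready=[4] | order so far=[2, 1]
  pop 4: indeg[0]->0; indeg[3]->1 | ready=[0] | order so far=[2, 1, 4]
  pop 0: indeg[3]->0 | ready=[3] | order so far=[2, 1, 4, 0]
  pop 3: no out-edges | ready=[] | order so far=[2, 1, 4, 0, 3]
  Result: [2, 1, 4, 0, 3]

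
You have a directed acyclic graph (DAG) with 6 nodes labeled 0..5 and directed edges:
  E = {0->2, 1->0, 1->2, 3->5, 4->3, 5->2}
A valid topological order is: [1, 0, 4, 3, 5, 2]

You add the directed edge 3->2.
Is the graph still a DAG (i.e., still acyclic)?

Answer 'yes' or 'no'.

Given toposort: [1, 0, 4, 3, 5, 2]
Position of 3: index 3; position of 2: index 5
New edge 3->2: forward
Forward edge: respects the existing order. Still a DAG, same toposort still valid.
Still a DAG? yes

Answer: yes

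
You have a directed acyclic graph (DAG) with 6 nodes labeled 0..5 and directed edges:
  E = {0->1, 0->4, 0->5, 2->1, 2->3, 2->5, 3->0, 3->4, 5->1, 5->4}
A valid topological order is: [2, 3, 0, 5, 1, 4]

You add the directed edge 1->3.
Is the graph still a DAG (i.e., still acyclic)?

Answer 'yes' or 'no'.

Answer: no

Derivation:
Given toposort: [2, 3, 0, 5, 1, 4]
Position of 1: index 4; position of 3: index 1
New edge 1->3: backward (u after v in old order)
Backward edge: old toposort is now invalid. Check if this creates a cycle.
Does 3 already reach 1? Reachable from 3: [0, 1, 3, 4, 5]. YES -> cycle!
Still a DAG? no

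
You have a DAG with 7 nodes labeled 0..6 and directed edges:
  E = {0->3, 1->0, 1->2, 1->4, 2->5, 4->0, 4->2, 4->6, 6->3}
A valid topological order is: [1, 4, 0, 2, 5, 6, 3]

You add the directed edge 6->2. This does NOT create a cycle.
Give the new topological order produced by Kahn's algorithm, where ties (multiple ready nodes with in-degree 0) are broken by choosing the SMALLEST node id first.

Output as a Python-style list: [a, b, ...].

Answer: [1, 4, 0, 6, 2, 3, 5]

Derivation:
Old toposort: [1, 4, 0, 2, 5, 6, 3]
Added edge: 6->2
Position of 6 (5) > position of 2 (3). Must reorder: 6 must now come before 2.
Run Kahn's algorithm (break ties by smallest node id):
  initial in-degrees: [2, 0, 3, 2, 1, 1, 1]
  ready (indeg=0): [1]
  pop 1: indeg[0]->1; indeg[2]->2; indeg[4]->0 | ready=[4] | order so far=[1]
  pop 4: indeg[0]->0; indeg[2]->1; indeg[6]->0 | ready=[0, 6] | order so far=[1, 4]
  pop 0: indeg[3]->1 | ready=[6] | order so far=[1, 4, 0]
  pop 6: indeg[2]->0; indeg[3]->0 | ready=[2, 3] | order so far=[1, 4, 0, 6]
  pop 2: indeg[5]->0 | ready=[3, 5] | order so far=[1, 4, 0, 6, 2]
  pop 3: no out-edges | ready=[5] | order so far=[1, 4, 0, 6, 2, 3]
  pop 5: no out-edges | ready=[] | order so far=[1, 4, 0, 6, 2, 3, 5]
  Result: [1, 4, 0, 6, 2, 3, 5]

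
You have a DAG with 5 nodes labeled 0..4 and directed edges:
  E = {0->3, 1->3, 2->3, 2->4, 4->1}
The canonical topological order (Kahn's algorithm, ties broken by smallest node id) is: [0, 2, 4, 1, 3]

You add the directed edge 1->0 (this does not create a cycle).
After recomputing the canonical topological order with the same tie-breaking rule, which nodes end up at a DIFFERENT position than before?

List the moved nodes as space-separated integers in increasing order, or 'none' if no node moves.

Old toposort: [0, 2, 4, 1, 3]
Added edge 1->0
Recompute Kahn (smallest-id tiebreak):
  initial in-degrees: [1, 1, 0, 3, 1]
  ready (indeg=0): [2]
  pop 2: indeg[3]->2; indeg[4]->0 | ready=[4] | order so far=[2]
  pop 4: indeg[1]->0 | ready=[1] | order so far=[2, 4]
  pop 1: indeg[0]->0; indeg[3]->1 | ready=[0] | order so far=[2, 4, 1]
  pop 0: indeg[3]->0 | ready=[3] | order so far=[2, 4, 1, 0]
  pop 3: no out-edges | ready=[] | order so far=[2, 4, 1, 0, 3]
New canonical toposort: [2, 4, 1, 0, 3]
Compare positions:
  Node 0: index 0 -> 3 (moved)
  Node 1: index 3 -> 2 (moved)
  Node 2: index 1 -> 0 (moved)
  Node 3: index 4 -> 4 (same)
  Node 4: index 2 -> 1 (moved)
Nodes that changed position: 0 1 2 4

Answer: 0 1 2 4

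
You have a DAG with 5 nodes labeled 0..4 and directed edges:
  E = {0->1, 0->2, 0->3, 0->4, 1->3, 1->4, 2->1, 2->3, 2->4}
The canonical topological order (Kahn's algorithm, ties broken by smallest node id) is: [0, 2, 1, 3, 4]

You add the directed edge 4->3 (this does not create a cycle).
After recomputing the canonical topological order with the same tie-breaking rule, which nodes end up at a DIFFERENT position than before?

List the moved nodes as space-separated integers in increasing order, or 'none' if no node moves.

Answer: 3 4

Derivation:
Old toposort: [0, 2, 1, 3, 4]
Added edge 4->3
Recompute Kahn (smallest-id tiebreak):
  initial in-degrees: [0, 2, 1, 4, 3]
  ready (indeg=0): [0]
  pop 0: indeg[1]->1; indeg[2]->0; indeg[3]->3; indeg[4]->2 | ready=[2] | order so far=[0]
  pop 2: indeg[1]->0; indeg[3]->2; indeg[4]->1 | ready=[1] | order so far=[0, 2]
  pop 1: indeg[3]->1; indeg[4]->0 | ready=[4] | order so far=[0, 2, 1]
  pop 4: indeg[3]->0 | ready=[3] | order so far=[0, 2, 1, 4]
  pop 3: no out-edges | ready=[] | order so far=[0, 2, 1, 4, 3]
New canonical toposort: [0, 2, 1, 4, 3]
Compare positions:
  Node 0: index 0 -> 0 (same)
  Node 1: index 2 -> 2 (same)
  Node 2: index 1 -> 1 (same)
  Node 3: index 3 -> 4 (moved)
  Node 4: index 4 -> 3 (moved)
Nodes that changed position: 3 4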